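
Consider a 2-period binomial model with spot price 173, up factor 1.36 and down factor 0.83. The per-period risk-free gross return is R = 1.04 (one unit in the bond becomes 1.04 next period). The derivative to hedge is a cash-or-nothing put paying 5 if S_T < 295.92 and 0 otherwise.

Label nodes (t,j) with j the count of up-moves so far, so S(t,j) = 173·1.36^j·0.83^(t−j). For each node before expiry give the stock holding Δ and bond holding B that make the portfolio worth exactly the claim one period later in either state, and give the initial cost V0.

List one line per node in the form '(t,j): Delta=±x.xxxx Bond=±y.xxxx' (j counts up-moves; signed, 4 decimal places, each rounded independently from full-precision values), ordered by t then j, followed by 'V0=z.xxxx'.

The replicating-portfolio and risk-neutral prices coincide; use p* = (1.04−0.83)/(1.36−0.83) = 0.3962 for the latter.
At expiry t=2: V(2,0)=5.0000, V(2,1)=5.0000, V(2,2)=0.0000
Node (1,0) S=143.5900: V=(p*·5.0000+(1−p*)·5.0000)/1.04=4.8077; Δ=(5.0000−5.0000)/(195.2824−119.1797)=0.0000; B=V−Δ·S=4.8077
Node (1,1) S=235.2800: V=(p*·0.0000+(1−p*)·5.0000)/1.04=2.9028; Δ=(0.0000−5.0000)/(319.9808−195.2824)=-0.0401; B=V−Δ·S=12.3367
Node (0,0) S=173.0000: V=(p*·2.9028+(1−p*)·4.8077)/1.04=3.8970; Δ=(2.9028−4.8077)/(235.2800−143.5900)=-0.0208; B=V−Δ·S=7.4912
Self-financing check: at every node Δ·S+B equals the discounted successor values.

(0,0): Delta=-0.0208 Bond=7.4912
(1,0): Delta=0.0000 Bond=4.8077
(1,1): Delta=-0.0401 Bond=12.3367
V0=3.8970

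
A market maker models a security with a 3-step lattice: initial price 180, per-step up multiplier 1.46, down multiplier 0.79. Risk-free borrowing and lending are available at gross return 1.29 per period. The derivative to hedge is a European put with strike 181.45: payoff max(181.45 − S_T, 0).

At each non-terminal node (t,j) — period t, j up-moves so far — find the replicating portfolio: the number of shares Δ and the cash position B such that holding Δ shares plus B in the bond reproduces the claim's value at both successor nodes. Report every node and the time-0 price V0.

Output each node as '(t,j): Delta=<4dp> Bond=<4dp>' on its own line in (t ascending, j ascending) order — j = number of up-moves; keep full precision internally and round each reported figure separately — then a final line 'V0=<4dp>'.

Under the risk-neutral measure, an up-move has probability p* = (R−d)/(u−d) = 0.7463 and values discount at R = 1.29.
At expiry t=3: V(3,0)=92.7030, V(3,1)=17.4365, V(3,2)=0.0000, V(3,3)=0.0000
  t=2,j=0: stock 112.3380 → up 164.0135 (V=17.4365), down 88.7470 (V=92.7030). Price 28.3209; hedge Δ=-1.0000, bond B=140.6589.
  t=2,j=1: stock 207.6120 → up 303.1135 (V=0.0000), down 164.0135 (V=17.4365). Price 3.4296; hedge Δ=-0.1254, bond B=29.4543.
  t=2,j=2: stock 383.6880 → up 560.1845 (V=0.0000), down 303.1135 (V=0.0000). Price 0.0000; hedge Δ=0.0000, bond B=0.0000.
  t=1,j=0: stock 142.2000 → up 207.6120 (V=3.4296), down 112.3380 (V=28.3209). Price 7.5545; hedge Δ=-0.2613, bond B=44.7057.
  t=1,j=1: stock 262.8000 → up 383.6880 (V=0.0000), down 207.6120 (V=3.4296). Price 0.6746; hedge Δ=-0.0195, bond B=5.7934.
  t=0,j=0: stock 180.0000 → up 262.8000 (V=0.6746), down 142.2000 (V=7.5545). Price 1.8761; hedge Δ=-0.0570, bond B=12.1447.
Self-financing check: at every node Δ·S+B equals the discounted successor values.

(0,0): Delta=-0.0570 Bond=12.1447
(1,0): Delta=-0.2613 Bond=44.7057
(1,1): Delta=-0.0195 Bond=5.7934
(2,0): Delta=-1.0000 Bond=140.6589
(2,1): Delta=-0.1254 Bond=29.4543
(2,2): Delta=0.0000 Bond=0.0000
V0=1.8761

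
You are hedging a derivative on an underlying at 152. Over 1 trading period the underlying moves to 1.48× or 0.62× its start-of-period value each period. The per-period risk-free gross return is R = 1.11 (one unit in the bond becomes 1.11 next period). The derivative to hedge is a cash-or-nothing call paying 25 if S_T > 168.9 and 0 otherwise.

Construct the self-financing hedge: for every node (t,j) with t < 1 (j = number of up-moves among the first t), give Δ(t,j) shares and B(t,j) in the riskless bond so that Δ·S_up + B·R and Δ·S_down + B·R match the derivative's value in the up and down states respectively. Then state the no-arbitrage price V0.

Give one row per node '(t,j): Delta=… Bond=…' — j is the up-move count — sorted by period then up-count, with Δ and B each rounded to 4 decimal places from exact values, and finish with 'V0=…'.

Risk-neutral probability p* = (R−d)/(u−d) = (1.11−0.62)/(1.48−0.62) = 0.5698.
At expiry t=1: V(1,0)=0.0000, V(1,1)=25.0000
  t=0,j=0: stock 152.0000 → up 224.9600 (V=25.0000), down 94.2400 (V=0.0000). Price 12.8326; hedge Δ=0.1912, bond B=-16.2372.
Check: Δ(0,0)·S0 + B(0,0) = 12.8326 = V0.

(0,0): Delta=0.1912 Bond=-16.2372
V0=12.8326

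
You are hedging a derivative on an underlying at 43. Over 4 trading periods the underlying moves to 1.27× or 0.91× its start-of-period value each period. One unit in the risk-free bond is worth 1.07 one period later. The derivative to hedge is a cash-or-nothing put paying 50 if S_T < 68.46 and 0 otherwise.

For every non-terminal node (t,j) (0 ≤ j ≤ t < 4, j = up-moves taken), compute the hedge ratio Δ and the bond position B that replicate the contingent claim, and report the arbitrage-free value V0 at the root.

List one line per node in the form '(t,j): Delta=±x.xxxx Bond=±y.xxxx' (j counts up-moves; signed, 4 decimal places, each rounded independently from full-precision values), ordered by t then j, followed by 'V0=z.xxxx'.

The replicating-portfolio and risk-neutral prices coincide; use p* = (1.07−0.91)/(1.27−0.91) = 0.4444 for the latter.
Payoff layer (t=4): V(4,0)=50.0000, V(4,1)=50.0000, V(4,2)=50.0000, V(4,3)=0.0000, V(4,4)=0.0000
(3,0): S=32.4036. Δ = (V_up−V_dn)/(S_up−S_dn) = (50.0000−50.0000)/(41.1525−29.4872) = 0.0000. V = [p*·50.0000 + (1−p*)·50.0000]/1.07 = 46.7290. B = V − Δ·S = 46.7290.
(3,1): S=45.2225. Δ = (V_up−V_dn)/(S_up−S_dn) = (50.0000−50.0000)/(57.4326−41.1525) = 0.0000. V = [p*·50.0000 + (1−p*)·50.0000]/1.07 = 46.7290. B = V − Δ·S = 46.7290.
(3,2): S=63.1128. Δ = (V_up−V_dn)/(S_up−S_dn) = (0.0000−50.0000)/(80.1532−57.4326) = -2.2006. V = [p*·0.0000 + (1−p*)·50.0000]/1.07 = 25.9605. B = V − Δ·S = 164.8494.
(3,3): S=88.0805. Δ = (V_up−V_dn)/(S_up−S_dn) = (0.0000−0.0000)/(111.8622−80.1532) = 0.0000. V = [p*·0.0000 + (1−p*)·0.0000]/1.07 = 0.0000. B = V − Δ·S = 0.0000.
(2,0): S=35.6083. Δ = (V_up−V_dn)/(S_up−S_dn) = (46.7290−46.7290)/(45.2225−32.4036) = 0.0000. V = [p*·46.7290 + (1−p*)·46.7290]/1.07 = 43.6719. B = V − Δ·S = 43.6719.
(2,1): S=49.6951. Δ = (V_up−V_dn)/(S_up−S_dn) = (25.9605−46.7290)/(63.1128−45.2225) = -1.1609. V = [p*·25.9605 + (1−p*)·46.7290]/1.07 = 35.0454. B = V − Δ·S = 92.7355.
(2,2): S=69.3547. Δ = (V_up−V_dn)/(S_up−S_dn) = (0.0000−25.9605)/(88.0805−63.1128) = -1.0398. V = [p*·0.0000 + (1−p*)·25.9605]/1.07 = 13.4790. B = V − Δ·S = 85.5916.
(1,0): S=39.1300. Δ = (V_up−V_dn)/(S_up−S_dn) = (35.0454−43.6719)/(49.6951−35.6083) = -0.6124. V = [p*·35.0454 + (1−p*)·43.6719]/1.07 = 37.2317. B = V − Δ·S = 61.1943.
(1,1): S=54.6100. Δ = (V_up−V_dn)/(S_up−S_dn) = (13.4790−35.0454)/(69.3547−49.6951) = -1.0970. V = [p*·13.4790 + (1−p*)·35.0454]/1.07 = 23.7947. B = V − Δ·S = 83.7013.
(0,0): S=43.0000. Δ = (V_up−V_dn)/(S_up−S_dn) = (23.7947−37.2317)/(54.6100−39.1300) = -0.8680. V = [p*·23.7947 + (1−p*)·37.2317]/1.07 = 29.2147. B = V − Δ·S = 66.5397.
Root portfolio cost Δ·43+B reproduces V0=29.2147.

(0,0): Delta=-0.8680 Bond=66.5397
(1,0): Delta=-0.6124 Bond=61.1943
(1,1): Delta=-1.0970 Bond=83.7013
(2,0): Delta=0.0000 Bond=43.6719
(2,1): Delta=-1.1609 Bond=92.7355
(2,2): Delta=-1.0398 Bond=85.5916
(3,0): Delta=0.0000 Bond=46.7290
(3,1): Delta=0.0000 Bond=46.7290
(3,2): Delta=-2.2006 Bond=164.8494
(3,3): Delta=0.0000 Bond=0.0000
V0=29.2147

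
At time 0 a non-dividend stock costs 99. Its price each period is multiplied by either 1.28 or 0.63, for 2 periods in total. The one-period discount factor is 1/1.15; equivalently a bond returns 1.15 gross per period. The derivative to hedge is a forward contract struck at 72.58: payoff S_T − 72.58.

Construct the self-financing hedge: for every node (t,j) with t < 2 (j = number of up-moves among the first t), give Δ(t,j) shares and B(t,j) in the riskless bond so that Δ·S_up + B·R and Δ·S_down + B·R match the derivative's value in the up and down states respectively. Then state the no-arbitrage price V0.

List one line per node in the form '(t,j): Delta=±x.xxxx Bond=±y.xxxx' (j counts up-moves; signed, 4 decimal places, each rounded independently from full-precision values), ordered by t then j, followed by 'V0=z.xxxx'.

(0,0): Delta=1.0000 Bond=-54.8809
(1,0): Delta=1.0000 Bond=-63.1130
(1,1): Delta=1.0000 Bond=-63.1130
V0=44.1191

No-arbitrage ⇒ martingale measure with p* = (R−d)/(u−d) = 0.8000.
Payoff layer (t=2): V(2,0)=-33.2869, V(2,1)=7.2536, V(2,2)=89.6216
  t=1,j=0: stock 62.3700 → up 79.8336 (V=7.2536), down 39.2931 (V=-33.2869). Price -0.7430; hedge Δ=1.0000, bond B=-63.1130.
  t=1,j=1: stock 126.7200 → up 162.2016 (V=89.6216), down 79.8336 (V=7.2536). Price 63.6070; hedge Δ=1.0000, bond B=-63.1130.
  t=0,j=0: stock 99.0000 → up 126.7200 (V=63.6070), down 62.3700 (V=-0.7430). Price 44.1191; hedge Δ=1.0000, bond B=-54.8809.
Each (Δ,B) replicates both successor values, so the strategy is self-financing and V0 is arbitrage-free.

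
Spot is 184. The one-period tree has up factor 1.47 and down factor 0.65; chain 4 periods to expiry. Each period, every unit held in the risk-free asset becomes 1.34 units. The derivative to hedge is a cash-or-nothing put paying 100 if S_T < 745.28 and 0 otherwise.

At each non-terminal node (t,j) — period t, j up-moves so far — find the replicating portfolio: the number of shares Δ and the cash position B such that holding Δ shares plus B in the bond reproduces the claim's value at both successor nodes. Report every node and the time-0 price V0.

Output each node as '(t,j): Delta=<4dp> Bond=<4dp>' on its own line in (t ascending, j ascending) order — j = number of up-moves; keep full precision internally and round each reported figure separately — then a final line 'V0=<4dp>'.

Since d<R<u, set p* = (R−d)/(u−d) = 0.8415; price each node as the discounted p*-expectation of its children.
At expiry t=4: V(4,0)=100.0000, V(4,1)=100.0000, V(4,2)=100.0000, V(4,3)=100.0000, V(4,4)=0.0000
(3,0): S=50.5310. Δ = (V_up−V_dn)/(S_up−S_dn) = (100.0000−100.0000)/(74.2806−32.8452) = 0.0000. V = [p*·100.0000 + (1−p*)·100.0000]/1.34 = 74.6269. B = V − Δ·S = 74.6269.
(3,1): S=114.2778. Δ = (V_up−V_dn)/(S_up−S_dn) = (100.0000−100.0000)/(167.9884−74.2806) = 0.0000. V = [p*·100.0000 + (1−p*)·100.0000]/1.34 = 74.6269. B = V − Δ·S = 74.6269.
(3,2): S=258.4436. Δ = (V_up−V_dn)/(S_up−S_dn) = (100.0000−100.0000)/(379.9122−167.9884) = 0.0000. V = [p*·100.0000 + (1−p*)·100.0000]/1.34 = 74.6269. B = V − Δ·S = 74.6269.
(3,3): S=584.4802. Δ = (V_up−V_dn)/(S_up−S_dn) = (0.0000−100.0000)/(859.1859−379.9122) = -0.2086. V = [p*·0.0000 + (1−p*)·100.0000]/1.34 = 11.8311. B = V − Δ·S = 133.7823.
(2,0): S=77.7400. Δ = (V_up−V_dn)/(S_up−S_dn) = (74.6269−74.6269)/(114.2778−50.5310) = 0.0000. V = [p*·74.6269 + (1−p*)·74.6269]/1.34 = 55.6917. B = V − Δ·S = 55.6917.
(2,1): S=175.8120. Δ = (V_up−V_dn)/(S_up−S_dn) = (74.6269−74.6269)/(258.4436−114.2778) = 0.0000. V = [p*·74.6269 + (1−p*)·74.6269]/1.34 = 55.6917. B = V − Δ·S = 55.6917.
(2,2): S=397.6056. Δ = (V_up−V_dn)/(S_up−S_dn) = (11.8311−74.6269)/(584.4802−258.4436) = -0.1926. V = [p*·11.8311 + (1−p*)·74.6269]/1.34 = 16.2586. B = V − Δ·S = 92.8388.
(1,0): S=119.6000. Δ = (V_up−V_dn)/(S_up−S_dn) = (55.6917−55.6917)/(175.8120−77.7400) = 0.0000. V = [p*·55.6917 + (1−p*)·55.6917]/1.34 = 41.5610. B = V − Δ·S = 41.5610.
(1,1): S=270.4800. Δ = (V_up−V_dn)/(S_up−S_dn) = (16.2586−55.6917)/(397.6056−175.8120) = -0.1778. V = [p*·16.2586 + (1−p*)·55.6917]/1.34 = 16.7986. B = V − Δ·S = 64.8878.
(0,0): S=184.0000. Δ = (V_up−V_dn)/(S_up−S_dn) = (16.7986−41.5610)/(270.4800−119.6000) = -0.1641. V = [p*·16.7986 + (1−p*)·41.5610]/1.34 = 15.4660. B = V − Δ·S = 45.6639.
Self-financing check: at every node Δ·S+B equals the discounted successor values.

(0,0): Delta=-0.1641 Bond=45.6639
(1,0): Delta=0.0000 Bond=41.5610
(1,1): Delta=-0.1778 Bond=64.8878
(2,0): Delta=0.0000 Bond=55.6917
(2,1): Delta=0.0000 Bond=55.6917
(2,2): Delta=-0.1926 Bond=92.8388
(3,0): Delta=0.0000 Bond=74.6269
(3,1): Delta=0.0000 Bond=74.6269
(3,2): Delta=0.0000 Bond=74.6269
(3,3): Delta=-0.2086 Bond=133.7823
V0=15.4660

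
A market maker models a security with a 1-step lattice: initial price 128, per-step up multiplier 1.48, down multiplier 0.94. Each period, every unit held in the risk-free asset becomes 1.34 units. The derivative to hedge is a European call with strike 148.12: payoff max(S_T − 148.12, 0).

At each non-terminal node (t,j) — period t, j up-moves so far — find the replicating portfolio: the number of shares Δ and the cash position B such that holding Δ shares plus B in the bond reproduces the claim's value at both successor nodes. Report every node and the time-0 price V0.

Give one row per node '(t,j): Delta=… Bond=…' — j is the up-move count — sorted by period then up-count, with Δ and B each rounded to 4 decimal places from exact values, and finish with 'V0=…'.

(0,0): Delta=0.5978 Bond=-53.6772
V0=22.8413

Since d<R<u, set p* = (R−d)/(u−d) = 0.7407; price each node as the discounted p*-expectation of its children.
At expiry t=1: V(1,0)=0.0000, V(1,1)=41.3200
  t=0,j=0: stock 128.0000 → up 189.4400 (V=41.3200), down 120.3200 (V=0.0000). Price 22.8413; hedge Δ=0.5978, bond B=-53.6772.
Each (Δ,B) replicates both successor values, so the strategy is self-financing and V0 is arbitrage-free.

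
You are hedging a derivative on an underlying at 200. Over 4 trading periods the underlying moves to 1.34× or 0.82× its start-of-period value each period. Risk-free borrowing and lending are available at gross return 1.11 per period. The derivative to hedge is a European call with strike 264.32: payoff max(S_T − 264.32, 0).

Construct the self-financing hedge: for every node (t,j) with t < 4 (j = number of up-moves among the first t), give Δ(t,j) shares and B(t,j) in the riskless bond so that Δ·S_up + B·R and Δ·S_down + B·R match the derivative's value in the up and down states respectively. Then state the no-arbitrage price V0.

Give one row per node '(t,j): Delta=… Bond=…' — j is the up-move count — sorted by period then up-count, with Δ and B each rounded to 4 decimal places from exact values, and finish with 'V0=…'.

(0,0): Delta=0.6832 Bond=-86.0526
(1,0): Delta=0.3856 Bond=-46.7210
(1,1): Delta=0.8276 Bond=-134.2197
(2,0): Delta=0.0000 Bond=0.0000
(2,1): Delta=0.5728 Bond=-92.9909
(2,2): Delta=0.9512 Bond=-193.3920
(3,0): Delta=0.0000 Bond=0.0000
(3,1): Delta=0.0000 Bond=0.0000
(3,2): Delta=0.8508 Bond=-185.0840
(3,3): Delta=1.0000 Bond=-238.1261
V0=50.5836

No-arbitrage ⇒ martingale measure with p* = (R−d)/(u−d) = 0.5577.
Terminal values V(4,·): V(4,0)=0.0000, V(4,1)=0.0000, V(4,2)=0.0000, V(4,3)=130.2811, V(4,4)=380.5159
Node (3,0) S=110.2736: V=(p*·0.0000+(1−p*)·0.0000)/1.11=0.0000; Δ=(0.0000−0.0000)/(147.7666−90.4244)=0.0000; B=V−Δ·S=0.0000
Node (3,1) S=180.2032: V=(p*·0.0000+(1−p*)·0.0000)/1.11=0.0000; Δ=(0.0000−0.0000)/(241.4723−147.7666)=0.0000; B=V−Δ·S=0.0000
Node (3,2) S=294.4784: V=(p*·130.2811+(1−p*)·0.0000)/1.11=65.4565; Δ=(130.2811−0.0000)/(394.6011−241.4723)=0.8508; B=V−Δ·S=-185.0840
Node (3,3) S=481.2208: V=(p*·380.5159+(1−p*)·130.2811)/1.11=243.0947; Δ=(380.5159−130.2811)/(644.8359−394.6011)=1.0000; B=V−Δ·S=-238.1261
Node (2,0) S=134.4800: V=(p*·0.0000+(1−p*)·0.0000)/1.11=0.0000; Δ=(0.0000−0.0000)/(180.2032−110.2736)=0.0000; B=V−Δ·S=0.0000
Node (2,1) S=219.7600: V=(p*·65.4565+(1−p*)·0.0000)/1.11=32.8870; Δ=(65.4565−0.0000)/(294.4784−180.2032)=0.5728; B=V−Δ·S=-92.9909
Node (2,2) S=359.1200: V=(p*·243.0947+(1−p*)·65.4565)/1.11=148.2198; Δ=(243.0947−65.4565)/(481.2208−294.4784)=0.9512; B=V−Δ·S=-193.3920
Node (1,0) S=164.0000: V=(p*·32.8870+(1−p*)·0.0000)/1.11=16.5233; Δ=(32.8870−0.0000)/(219.7600−134.4800)=0.3856; B=V−Δ·S=-46.7210
Node (1,1) S=268.0000: V=(p*·148.2198+(1−p*)·32.8870)/1.11=87.5741; Δ=(148.2198−32.8870)/(359.1200−219.7600)=0.8276; B=V−Δ·S=-134.2197
Node (0,0) S=200.0000: V=(p*·87.5741+(1−p*)·16.5233)/1.11=50.5836; Δ=(87.5741−16.5233)/(268.0000−164.0000)=0.6832; B=V−Δ·S=-86.0526
Root portfolio cost Δ·200+B reproduces V0=50.5836.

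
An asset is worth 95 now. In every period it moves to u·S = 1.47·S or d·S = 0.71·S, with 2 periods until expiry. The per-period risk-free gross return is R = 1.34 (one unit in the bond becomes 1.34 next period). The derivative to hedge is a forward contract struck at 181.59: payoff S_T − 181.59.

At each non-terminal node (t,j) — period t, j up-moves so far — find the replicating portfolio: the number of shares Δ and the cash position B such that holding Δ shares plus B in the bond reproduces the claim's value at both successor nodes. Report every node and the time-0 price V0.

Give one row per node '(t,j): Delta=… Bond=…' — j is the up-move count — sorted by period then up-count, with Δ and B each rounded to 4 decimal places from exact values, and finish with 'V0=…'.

No-arbitrage ⇒ martingale measure with p* = (R−d)/(u−d) = 0.8289.
Terminal payoffs: V(2,0)=-133.7005, V(2,1)=-82.4385, V(2,2)=23.6955
(1,0): S=67.4500. Δ = (V_up−V_dn)/(S_up−S_dn) = (-82.4385−-133.7005)/(99.1515−47.8895) = 1.0000. V = [p*·-82.4385 + (1−p*)·-133.7005]/1.34 = -68.0649. B = V − Δ·S = -135.5149.
(1,1): S=139.6500. Δ = (V_up−V_dn)/(S_up−S_dn) = (23.6955−-82.4385)/(205.2855−99.1515) = 1.0000. V = [p*·23.6955 + (1−p*)·-82.4385]/1.34 = 4.1351. B = V − Δ·S = -135.5149.
(0,0): S=95.0000. Δ = (V_up−V_dn)/(S_up−S_dn) = (4.1351−-68.0649)/(139.6500−67.4500) = 1.0000. V = [p*·4.1351 + (1−p*)·-68.0649]/1.34 = -6.1305. B = V − Δ·S = -101.1305.
Each (Δ,B) replicates both successor values, so the strategy is self-financing and V0 is arbitrage-free.

(0,0): Delta=1.0000 Bond=-101.1305
(1,0): Delta=1.0000 Bond=-135.5149
(1,1): Delta=1.0000 Bond=-135.5149
V0=-6.1305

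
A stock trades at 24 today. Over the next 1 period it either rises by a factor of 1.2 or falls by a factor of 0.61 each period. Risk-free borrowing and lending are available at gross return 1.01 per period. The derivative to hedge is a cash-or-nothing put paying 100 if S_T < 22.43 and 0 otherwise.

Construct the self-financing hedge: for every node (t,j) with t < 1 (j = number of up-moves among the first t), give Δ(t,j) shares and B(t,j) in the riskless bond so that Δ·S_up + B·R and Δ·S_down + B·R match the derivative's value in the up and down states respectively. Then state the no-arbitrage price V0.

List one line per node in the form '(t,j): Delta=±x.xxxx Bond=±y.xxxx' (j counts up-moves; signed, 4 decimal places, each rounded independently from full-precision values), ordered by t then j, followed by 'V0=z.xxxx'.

(0,0): Delta=-7.0621 Bond=201.3761
V0=31.8845

Under the risk-neutral measure, an up-move has probability p* = (R−d)/(u−d) = 0.6780 and values discount at R = 1.01.
Payoff layer (t=1): V(1,0)=100.0000, V(1,1)=0.0000
Node (0,0) S=24.0000: V=(p*·0.0000+(1−p*)·100.0000)/1.01=31.8845; Δ=(0.0000−100.0000)/(28.8000−14.6400)=-7.0621; B=V−Δ·S=201.3761
Self-financing check: at every node Δ·S+B equals the discounted successor values.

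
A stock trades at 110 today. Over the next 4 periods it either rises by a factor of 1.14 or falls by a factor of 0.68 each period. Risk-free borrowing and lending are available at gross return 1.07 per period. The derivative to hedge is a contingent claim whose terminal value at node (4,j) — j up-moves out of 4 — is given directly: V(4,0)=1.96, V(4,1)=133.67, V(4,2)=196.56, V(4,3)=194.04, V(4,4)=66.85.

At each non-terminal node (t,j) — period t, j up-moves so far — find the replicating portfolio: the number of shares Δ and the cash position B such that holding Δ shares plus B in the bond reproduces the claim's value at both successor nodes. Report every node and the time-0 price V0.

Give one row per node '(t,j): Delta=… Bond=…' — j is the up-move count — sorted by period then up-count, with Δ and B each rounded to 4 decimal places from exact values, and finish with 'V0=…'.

(0,0): Delta=-1.1966 Bond=229.0815
(1,0): Delta=0.4434 Bond=122.4496
(1,1): Delta=-1.3721 Bond=267.1344
(2,0): Delta=2.9304 Bond=4.5228
(2,1): Delta=0.1771 Bond=153.7260
(2,2): Delta=-1.5380 Bond=309.5455
(3,0): Delta=8.2783 Bond=-180.1325
(3,1): Delta=2.3578 Bond=38.0394
(3,2): Delta=-0.0564 Bond=187.1824
(3,3): Delta=-1.6966 Bond=357.0654
V0=97.4598

No-arbitrage ⇒ martingale measure with p* = (R−d)/(u−d) = 0.8478.
Terminal values V(4,·): V(4,0)=1.9600, V(4,1)=133.6700, V(4,2)=196.5600, V(4,3)=194.0400, V(4,4)=66.8500
Node (3,0) S=34.5875: V=(p*·133.6700+(1−p*)·1.9600)/1.07=106.1936; Δ=(133.6700−1.9600)/(39.4298−23.5195)=8.2783; B=V−Δ·S=-180.1325
Node (3,1) S=57.9850: V=(p*·196.5600+(1−p*)·133.6700)/1.07=174.7568; Δ=(196.5600−133.6700)/(66.1029−39.4298)=2.3578; B=V−Δ·S=38.0394
Node (3,2) S=97.2101: V=(p*·194.0400+(1−p*)·196.5600)/1.07=181.7042; Δ=(194.0400−196.5600)/(110.8195−66.1029)=-0.0564; B=V−Δ·S=187.1824
Node (3,3) S=162.9698: V=(p*·66.8500+(1−p*)·194.0400)/1.07=80.5654; Δ=(66.8500−194.0400)/(185.7856−110.8195)=-1.6966; B=V−Δ·S=357.0654
Node (2,0) S=50.8640: V=(p*·174.7568+(1−p*)·106.1936)/1.07=153.5732; Δ=(174.7568−106.1936)/(57.9850−34.5875)=2.9304; B=V−Δ·S=4.5228
Node (2,1) S=85.2720: V=(p*·181.7042+(1−p*)·174.7568)/1.07=168.8289; Δ=(181.7042−174.7568)/(97.2101−57.9850)=0.1771; B=V−Δ·S=153.7260
Node (2,2) S=142.9560: V=(p*·80.5654+(1−p*)·181.7042)/1.07=89.6786; Δ=(80.5654−181.7042)/(162.9698−97.2101)=-1.5380; B=V−Δ·S=309.5455
Node (1,0) S=74.8000: V=(p*·168.8289+(1−p*)·153.5732)/1.07=155.6144; Δ=(168.8289−153.5732)/(85.2720−50.8640)=0.4434; B=V−Δ·S=122.4496
Node (1,1) S=125.4000: V=(p*·89.6786+(1−p*)·168.8289)/1.07=95.0684; Δ=(89.6786−168.8289)/(142.9560−85.2720)=-1.3721; B=V−Δ·S=267.1344
Node (0,0) S=110.0000: V=(p*·95.0684+(1−p*)·155.6144)/1.07=97.4598; Δ=(95.0684−155.6144)/(125.4000−74.8000)=-1.1966; B=V−Δ·S=229.0815
Root portfolio cost Δ·110+B reproduces V0=97.4598.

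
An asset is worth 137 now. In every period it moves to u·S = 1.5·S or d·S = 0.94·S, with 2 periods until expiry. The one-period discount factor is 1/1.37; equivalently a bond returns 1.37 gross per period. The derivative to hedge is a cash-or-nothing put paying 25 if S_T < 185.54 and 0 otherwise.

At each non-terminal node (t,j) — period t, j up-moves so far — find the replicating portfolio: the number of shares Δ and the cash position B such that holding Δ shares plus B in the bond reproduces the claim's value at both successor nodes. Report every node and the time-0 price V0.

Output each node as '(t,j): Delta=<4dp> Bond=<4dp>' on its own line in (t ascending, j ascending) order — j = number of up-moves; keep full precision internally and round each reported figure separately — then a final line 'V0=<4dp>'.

(0,0): Delta=-0.0552 Bond=8.2824
(1,0): Delta=-0.3467 Bond=48.8790
(1,1): Delta=0.0000 Bond=0.0000
V0=0.7178

Risk-neutral probability p* = (R−d)/(u−d) = (1.37−0.94)/(1.5−0.94) = 0.7679.
Payoff layer (t=2): V(2,0)=25.0000, V(2,1)=0.0000, V(2,2)=0.0000
Node (1,0) S=128.7800: V=(p*·0.0000+(1−p*)·25.0000)/1.37=4.2362; Δ=(0.0000−25.0000)/(193.1700−121.0532)=-0.3467; B=V−Δ·S=48.8790
Node (1,1) S=205.5000: V=(p*·0.0000+(1−p*)·0.0000)/1.37=0.0000; Δ=(0.0000−0.0000)/(308.2500−193.1700)=0.0000; B=V−Δ·S=0.0000
Node (0,0) S=137.0000: V=(p*·0.0000+(1−p*)·4.2362)/1.37=0.7178; Δ=(0.0000−4.2362)/(205.5000−128.7800)=-0.0552; B=V−Δ·S=8.2824
Check: Δ(0,0)·S0 + B(0,0) = 0.7178 = V0.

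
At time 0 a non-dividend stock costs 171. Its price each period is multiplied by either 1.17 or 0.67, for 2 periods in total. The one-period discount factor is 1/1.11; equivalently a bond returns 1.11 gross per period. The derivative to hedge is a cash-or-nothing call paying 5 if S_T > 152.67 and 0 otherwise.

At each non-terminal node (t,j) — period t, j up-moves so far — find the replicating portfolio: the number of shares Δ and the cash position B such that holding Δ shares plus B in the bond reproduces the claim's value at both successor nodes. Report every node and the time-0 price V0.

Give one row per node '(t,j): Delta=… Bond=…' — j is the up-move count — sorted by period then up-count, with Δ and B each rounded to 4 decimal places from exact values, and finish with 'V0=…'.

(0,0): Delta=0.0464 Bond=-4.7853
(1,0): Delta=0.0000 Bond=0.0000
(1,1): Delta=0.0500 Bond=-6.0360
V0=3.1426

Since d<R<u, set p* = (R−d)/(u−d) = 0.8800; price each node as the discounted p*-expectation of its children.
At expiry t=2: V(2,0)=0.0000, V(2,1)=0.0000, V(2,2)=5.0000
Node (1,0) S=114.5700: V=(p*·0.0000+(1−p*)·0.0000)/1.11=0.0000; Δ=(0.0000−0.0000)/(134.0469−76.7619)=0.0000; B=V−Δ·S=0.0000
Node (1,1) S=200.0700: V=(p*·5.0000+(1−p*)·0.0000)/1.11=3.9640; Δ=(5.0000−0.0000)/(234.0819−134.0469)=0.0500; B=V−Δ·S=-6.0360
Node (0,0) S=171.0000: V=(p*·3.9640+(1−p*)·0.0000)/1.11=3.1426; Δ=(3.9640−0.0000)/(200.0700−114.5700)=0.0464; B=V−Δ·S=-4.7853
Check: Δ(0,0)·S0 + B(0,0) = 3.1426 = V0.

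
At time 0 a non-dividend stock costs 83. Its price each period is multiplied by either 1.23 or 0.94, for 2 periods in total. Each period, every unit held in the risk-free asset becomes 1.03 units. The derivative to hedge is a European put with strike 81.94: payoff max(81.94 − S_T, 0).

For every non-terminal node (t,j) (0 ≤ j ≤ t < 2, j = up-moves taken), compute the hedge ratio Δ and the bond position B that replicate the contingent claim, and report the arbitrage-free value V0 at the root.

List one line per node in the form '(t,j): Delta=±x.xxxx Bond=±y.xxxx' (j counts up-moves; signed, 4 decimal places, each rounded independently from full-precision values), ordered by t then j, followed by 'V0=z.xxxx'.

(0,0): Delta=-0.2393 Bond=23.7150
(1,0): Delta=-0.3802 Bond=35.4184
(1,1): Delta=0.0000 Bond=0.0000
V0=3.8561

Since d<R<u, set p* = (R−d)/(u−d) = 0.3103; price each node as the discounted p*-expectation of its children.
Payoff layer (t=2): V(2,0)=8.6012, V(2,1)=0.0000, V(2,2)=0.0000
  t=1,j=0: stock 78.0200 → up 95.9646 (V=0.0000), down 73.3388 (V=8.6012). Price 5.7591; hedge Δ=-0.3802, bond B=35.4184.
  t=1,j=1: stock 102.0900 → up 125.5707 (V=0.0000), down 95.9646 (V=0.0000). Price 0.0000; hedge Δ=0.0000, bond B=0.0000.
  t=0,j=0: stock 83.0000 → up 102.0900 (V=0.0000), down 78.0200 (V=5.7591). Price 3.8561; hedge Δ=-0.2393, bond B=23.7150.
Root portfolio cost Δ·83+B reproduces V0=3.8561.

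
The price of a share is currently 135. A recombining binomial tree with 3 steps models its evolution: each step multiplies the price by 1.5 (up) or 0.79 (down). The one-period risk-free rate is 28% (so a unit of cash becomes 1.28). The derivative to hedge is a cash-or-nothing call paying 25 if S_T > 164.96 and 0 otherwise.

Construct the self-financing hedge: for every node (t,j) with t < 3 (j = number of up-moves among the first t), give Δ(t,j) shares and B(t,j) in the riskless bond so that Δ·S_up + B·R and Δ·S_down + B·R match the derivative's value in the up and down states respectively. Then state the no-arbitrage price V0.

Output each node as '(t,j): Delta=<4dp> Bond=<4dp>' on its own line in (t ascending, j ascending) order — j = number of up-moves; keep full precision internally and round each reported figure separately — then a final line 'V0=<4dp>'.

Under the risk-neutral measure, an up-move has probability p* = (R−d)/(u−d) = 0.6901 and values discount at R = 1.28.
Terminal payoffs: V(3,0)=0.0000, V(3,1)=0.0000, V(3,2)=25.0000, V(3,3)=25.0000
  t=2,j=0: stock 84.2535 → up 126.3803 (V=0.0000), down 66.5603 (V=0.0000). Price 0.0000; hedge Δ=0.0000, bond B=0.0000.
  t=2,j=1: stock 159.9750 → up 239.9625 (V=25.0000), down 126.3803 (V=0.0000). Price 13.4793; hedge Δ=0.2201, bond B=-21.7320.
  t=2,j=2: stock 303.7500 → up 455.6250 (V=25.0000), down 239.9625 (V=25.0000). Price 19.5312; hedge Δ=0.0000, bond B=19.5312.
  t=1,j=0: stock 106.6500 → up 159.9750 (V=13.4793), down 84.2535 (V=0.0000). Price 7.2677; hedge Δ=0.1780, bond B=-11.7173.
  t=1,j=1: stock 202.5000 → up 303.7500 (V=19.5312), down 159.9750 (V=13.4793). Price 13.7938; hedge Δ=0.0421, bond B=5.2699.
  t=0,j=0: stock 135.0000 → up 202.5000 (V=13.7938), down 106.6500 (V=7.2677). Price 9.1966; hedge Δ=0.0681, bond B=0.0049.
Each (Δ,B) replicates both successor values, so the strategy is self-financing and V0 is arbitrage-free.

(0,0): Delta=0.0681 Bond=0.0049
(1,0): Delta=0.1780 Bond=-11.7173
(1,1): Delta=0.0421 Bond=5.2699
(2,0): Delta=0.0000 Bond=0.0000
(2,1): Delta=0.2201 Bond=-21.7320
(2,2): Delta=0.0000 Bond=19.5312
V0=9.1966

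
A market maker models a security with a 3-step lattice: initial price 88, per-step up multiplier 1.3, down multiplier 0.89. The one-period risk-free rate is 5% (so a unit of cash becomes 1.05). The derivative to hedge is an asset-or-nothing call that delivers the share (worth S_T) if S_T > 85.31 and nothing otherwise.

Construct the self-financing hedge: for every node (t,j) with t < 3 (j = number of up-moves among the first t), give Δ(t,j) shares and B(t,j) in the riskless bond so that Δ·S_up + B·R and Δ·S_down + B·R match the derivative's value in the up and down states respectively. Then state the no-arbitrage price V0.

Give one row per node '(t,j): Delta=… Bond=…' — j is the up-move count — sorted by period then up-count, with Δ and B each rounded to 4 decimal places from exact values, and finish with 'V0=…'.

(0,0): Delta=1.5799 Bond=-63.1767
(1,0): Delta=2.1219 Bond=-108.7902
(1,1): Delta=1.0000 Bond=0.0000
(2,0): Delta=3.1707 Bond=-187.3367
(2,1): Delta=1.0000 Bond=0.0000
(2,2): Delta=1.0000 Bond=0.0000
V0=75.8506

Since d<R<u, set p* = (R−d)/(u−d) = 0.3902; price each node as the discounted p*-expectation of its children.
At expiry t=3: V(3,0)=0.0000, V(3,1)=90.6162, V(3,2)=132.3608, V(3,3)=193.3360
(2,0): S=69.7048. Δ = (V_up−V_dn)/(S_up−S_dn) = (90.6162−0.0000)/(90.6162−62.0373) = 3.1707. V = [p*·90.6162 + (1−p*)·0.0000]/1.05 = 33.6785. B = V − Δ·S = -187.3367.
(2,1): S=101.8160. Δ = (V_up−V_dn)/(S_up−S_dn) = (132.3608−90.6162)/(132.3608−90.6162) = 1.0000. V = [p*·132.3608 + (1−p*)·90.6162]/1.05 = 101.8160. B = V − Δ·S = 0.0000.
(2,2): S=148.7200. Δ = (V_up−V_dn)/(S_up−S_dn) = (193.3360−132.3608)/(193.3360−132.3608) = 1.0000. V = [p*·193.3360 + (1−p*)·132.3608]/1.05 = 148.7200. B = V − Δ·S = 0.0000.
(1,0): S=78.3200. Δ = (V_up−V_dn)/(S_up−S_dn) = (101.8160−33.6785)/(101.8160−69.7048) = 2.1219. V = [p*·101.8160 + (1−p*)·33.6785]/1.05 = 57.3988. B = V − Δ·S = -108.7902.
(1,1): S=114.4000. Δ = (V_up−V_dn)/(S_up−S_dn) = (148.7200−101.8160)/(148.7200−101.8160) = 1.0000. V = [p*·148.7200 + (1−p*)·101.8160]/1.05 = 114.4000. B = V − Δ·S = 0.0000.
(0,0): S=88.0000. Δ = (V_up−V_dn)/(S_up−S_dn) = (114.4000−57.3988)/(114.4000−78.3200) = 1.5799. V = [p*·114.4000 + (1−p*)·57.3988]/1.05 = 75.8506. B = V − Δ·S = -63.1767.
The time-0 hedge costs 75.8506, which is the no-arbitrage price.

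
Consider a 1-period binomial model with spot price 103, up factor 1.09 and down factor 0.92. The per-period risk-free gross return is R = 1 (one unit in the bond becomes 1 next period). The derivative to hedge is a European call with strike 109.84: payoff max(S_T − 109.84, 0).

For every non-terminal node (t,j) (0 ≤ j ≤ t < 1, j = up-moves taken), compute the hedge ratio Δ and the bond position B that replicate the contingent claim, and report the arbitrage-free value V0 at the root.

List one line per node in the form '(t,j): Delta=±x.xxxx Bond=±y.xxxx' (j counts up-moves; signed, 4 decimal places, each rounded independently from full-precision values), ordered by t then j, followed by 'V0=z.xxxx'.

(0,0): Delta=0.1388 Bond=-13.1506
V0=1.1435

Risk-neutral probability p* = (R−d)/(u−d) = (1−0.92)/(1.09−0.92) = 0.4706.
At expiry t=1: V(1,0)=0.0000, V(1,1)=2.4300
Node (0,0) S=103.0000: V=(p*·2.4300+(1−p*)·0.0000)/1=1.1435; Δ=(2.4300−0.0000)/(112.2700−94.7600)=0.1388; B=V−Δ·S=-13.1506
Root portfolio cost Δ·103+B reproduces V0=1.1435.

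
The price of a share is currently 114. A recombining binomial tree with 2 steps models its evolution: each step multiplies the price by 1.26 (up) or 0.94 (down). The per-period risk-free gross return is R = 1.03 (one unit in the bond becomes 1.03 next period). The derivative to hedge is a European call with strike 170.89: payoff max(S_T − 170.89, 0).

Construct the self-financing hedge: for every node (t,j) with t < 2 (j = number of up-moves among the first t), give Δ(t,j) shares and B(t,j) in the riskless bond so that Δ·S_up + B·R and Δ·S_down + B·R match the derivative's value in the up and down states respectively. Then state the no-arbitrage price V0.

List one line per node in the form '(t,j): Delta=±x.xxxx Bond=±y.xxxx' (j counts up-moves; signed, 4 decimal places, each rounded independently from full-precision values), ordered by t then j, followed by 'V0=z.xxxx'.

(0,0): Delta=0.0756 Bond=-7.8625
(1,0): Delta=0.0000 Bond=0.0000
(1,1): Delta=0.2197 Bond=-28.7943
V0=0.7528

Risk-neutral probability p* = (R−d)/(u−d) = (1.03−0.94)/(1.26−0.94) = 0.2813.
Payoff layer (t=2): V(2,0)=0.0000, V(2,1)=0.0000, V(2,2)=10.0964
Node (1,0) S=107.1600: V=(p*·0.0000+(1−p*)·0.0000)/1.03=0.0000; Δ=(0.0000−0.0000)/(135.0216−100.7304)=0.0000; B=V−Δ·S=0.0000
Node (1,1) S=143.6400: V=(p*·10.0964+(1−p*)·0.0000)/1.03=2.7569; Δ=(10.0964−0.0000)/(180.9864−135.0216)=0.2197; B=V−Δ·S=-28.7943
Node (0,0) S=114.0000: V=(p*·2.7569+(1−p*)·0.0000)/1.03=0.7528; Δ=(2.7569−0.0000)/(143.6400−107.1600)=0.0756; B=V−Δ·S=-7.8625
Each (Δ,B) replicates both successor values, so the strategy is self-financing and V0 is arbitrage-free.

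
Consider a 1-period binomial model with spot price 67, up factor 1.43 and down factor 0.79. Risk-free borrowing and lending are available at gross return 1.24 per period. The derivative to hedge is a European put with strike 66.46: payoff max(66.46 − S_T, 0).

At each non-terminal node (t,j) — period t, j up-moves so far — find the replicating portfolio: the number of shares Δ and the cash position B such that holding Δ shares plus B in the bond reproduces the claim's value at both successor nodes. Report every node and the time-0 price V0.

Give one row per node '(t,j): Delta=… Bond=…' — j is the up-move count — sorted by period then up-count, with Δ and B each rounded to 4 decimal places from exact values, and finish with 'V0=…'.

(0,0): Delta=-0.3155 Bond=24.3799
V0=3.2393

The replicating-portfolio and risk-neutral prices coincide; use p* = (1.24−0.79)/(1.43−0.79) = 0.7031 for the latter.
Terminal values V(1,·): V(1,0)=13.5300, V(1,1)=0.0000
  t=0,j=0: stock 67.0000 → up 95.8100 (V=0.0000), down 52.9300 (V=13.5300). Price 3.2393; hedge Δ=-0.3155, bond B=24.3799.
Check: Δ(0,0)·S0 + B(0,0) = 3.2393 = V0.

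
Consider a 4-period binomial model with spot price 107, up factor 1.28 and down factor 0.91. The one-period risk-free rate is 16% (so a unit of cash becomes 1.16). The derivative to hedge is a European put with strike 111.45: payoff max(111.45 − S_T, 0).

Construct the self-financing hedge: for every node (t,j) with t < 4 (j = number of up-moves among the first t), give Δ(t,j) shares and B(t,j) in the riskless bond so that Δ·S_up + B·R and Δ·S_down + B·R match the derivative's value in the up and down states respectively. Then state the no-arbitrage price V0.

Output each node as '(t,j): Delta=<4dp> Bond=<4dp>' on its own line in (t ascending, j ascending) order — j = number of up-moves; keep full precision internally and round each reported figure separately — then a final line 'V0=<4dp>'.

(0,0): Delta=-0.0449 Bond=5.4570
(1,0): Delta=-0.1392 Bond=15.5154
(1,1): Delta=-0.0127 Bond=1.9212
(2,0): Delta=-0.4008 Bond=41.1778
(2,1): Delta=-0.0500 Bond=6.8714
(2,2): Delta=0.0000 Bond=0.0000
(3,0): Delta=-1.0000 Bond=96.0776
(3,1): Delta=-0.1964 Bond=24.5768
(3,2): Delta=0.0000 Bond=0.0000
(3,3): Delta=0.0000 Bond=0.0000
V0=0.6523

Since d<R<u, set p* = (R−d)/(u−d) = 0.6757; price each node as the discounted p*-expectation of its children.
At expiry t=4: V(4,0)=38.0748, V(4,1)=8.2409, V(4,2)=0.0000, V(4,3)=0.0000, V(4,4)=0.0000
  t=3,j=0: stock 80.6321 → up 103.2091 (V=8.2409), down 73.3752 (V=38.0748). Price 15.4455; hedge Δ=-1.0000, bond B=96.0776.
  t=3,j=1: stock 113.4166 → up 145.1732 (V=0.0000), down 103.2091 (V=8.2409). Price 2.3041; hedge Δ=-0.1964, bond B=24.5768.
  t=3,j=2: stock 159.5310 → up 204.1997 (V=0.0000), down 145.1732 (V=0.0000). Price 0.0000; hedge Δ=0.0000, bond B=0.0000.
  t=3,j=3: stock 224.3953 → up 287.2259 (V=0.0000), down 204.1997 (V=0.0000). Price 0.0000; hedge Δ=0.0000, bond B=0.0000.
  t=2,j=0: stock 88.6067 → up 113.4166 (V=2.3041), down 80.6321 (V=15.4455). Price 5.6605; hedge Δ=-0.4008, bond B=41.1778.
  t=2,j=1: stock 124.6336 → up 159.5310 (V=0.0000), down 113.4166 (V=2.3041). Price 0.6442; hedge Δ=-0.0500, bond B=6.8714.
  t=2,j=2: stock 175.3088 → up 224.3953 (V=0.0000), down 159.5310 (V=0.0000). Price 0.0000; hedge Δ=0.0000, bond B=0.0000.
  t=1,j=0: stock 97.3700 → up 124.6336 (V=0.6442), down 88.6067 (V=5.6605). Price 1.9578; hedge Δ=-0.1392, bond B=15.5154.
  t=1,j=1: stock 136.9600 → up 175.3088 (V=0.0000), down 124.6336 (V=0.6442). Price 0.1801; hedge Δ=-0.0127, bond B=1.9212.
  t=0,j=0: stock 107.0000 → up 136.9600 (V=0.1801), down 97.3700 (V=1.9578). Price 0.6523; hedge Δ=-0.0449, bond B=5.4570.
Check: Δ(0,0)·S0 + B(0,0) = 0.6523 = V0.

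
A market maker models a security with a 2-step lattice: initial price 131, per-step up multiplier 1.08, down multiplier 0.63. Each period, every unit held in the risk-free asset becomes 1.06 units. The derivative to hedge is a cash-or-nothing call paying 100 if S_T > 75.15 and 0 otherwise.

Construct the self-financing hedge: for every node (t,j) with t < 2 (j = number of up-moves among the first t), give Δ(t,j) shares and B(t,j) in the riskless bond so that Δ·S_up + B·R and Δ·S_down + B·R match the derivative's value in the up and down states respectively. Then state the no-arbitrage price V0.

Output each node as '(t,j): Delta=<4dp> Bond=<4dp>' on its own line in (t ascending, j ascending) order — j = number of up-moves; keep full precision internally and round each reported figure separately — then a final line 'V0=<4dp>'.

Under the risk-neutral measure, an up-move has probability p* = (R−d)/(u−d) = 0.9556 and values discount at R = 1.06.
Payoff layer (t=2): V(2,0)=0.0000, V(2,1)=100.0000, V(2,2)=100.0000
Node (1,0) S=82.5300: V=(p*·100.0000+(1−p*)·0.0000)/1.06=90.1468; Δ=(100.0000−0.0000)/(89.1324−51.9939)=2.6926; B=V−Δ·S=-132.0755
Node (1,1) S=141.4800: V=(p*·100.0000+(1−p*)·100.0000)/1.06=94.3396; Δ=(100.0000−100.0000)/(152.7984−89.1324)=0.0000; B=V−Δ·S=94.3396
Node (0,0) S=131.0000: V=(p*·94.3396+(1−p*)·90.1468)/1.06=88.8238; Δ=(94.3396−90.1468)/(141.4800−82.5300)=0.0711; B=V−Δ·S=79.5063
Root portfolio cost Δ·131+B reproduces V0=88.8238.

(0,0): Delta=0.0711 Bond=79.5063
(1,0): Delta=2.6926 Bond=-132.0755
(1,1): Delta=0.0000 Bond=94.3396
V0=88.8238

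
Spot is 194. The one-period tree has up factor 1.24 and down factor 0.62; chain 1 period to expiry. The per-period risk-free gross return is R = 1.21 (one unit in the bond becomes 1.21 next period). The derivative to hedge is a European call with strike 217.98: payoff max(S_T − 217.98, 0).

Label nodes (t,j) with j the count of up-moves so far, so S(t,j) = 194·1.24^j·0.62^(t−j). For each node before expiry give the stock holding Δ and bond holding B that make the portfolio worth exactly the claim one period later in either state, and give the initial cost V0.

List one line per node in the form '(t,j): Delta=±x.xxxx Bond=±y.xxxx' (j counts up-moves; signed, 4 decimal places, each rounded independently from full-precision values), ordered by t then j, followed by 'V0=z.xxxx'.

Under the risk-neutral measure, an up-move has probability p* = (R−d)/(u−d) = 0.9516 and values discount at R = 1.21.
At expiry t=1: V(1,0)=0.0000, V(1,1)=22.5800
Node (0,0) S=194.0000: V=(p*·22.5800+(1−p*)·0.0000)/1.21=17.7582; Δ=(22.5800−0.0000)/(240.5600−120.2800)=0.1877; B=V−Δ·S=-18.6612
Self-financing check: at every node Δ·S+B equals the discounted successor values.

(0,0): Delta=0.1877 Bond=-18.6612
V0=17.7582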